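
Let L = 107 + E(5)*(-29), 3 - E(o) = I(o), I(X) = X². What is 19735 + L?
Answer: 20480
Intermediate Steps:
E(o) = 3 - o²
L = 745 (L = 107 + (3 - 1*5²)*(-29) = 107 + (3 - 1*25)*(-29) = 107 + (3 - 25)*(-29) = 107 - 22*(-29) = 107 + 638 = 745)
19735 + L = 19735 + 745 = 20480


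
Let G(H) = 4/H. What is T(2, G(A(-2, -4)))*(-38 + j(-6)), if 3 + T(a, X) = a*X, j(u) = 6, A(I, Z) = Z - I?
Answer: 224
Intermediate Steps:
T(a, X) = -3 + X*a (T(a, X) = -3 + a*X = -3 + X*a)
T(2, G(A(-2, -4)))*(-38 + j(-6)) = (-3 + (4/(-4 - 1*(-2)))*2)*(-38 + 6) = (-3 + (4/(-4 + 2))*2)*(-32) = (-3 + (4/(-2))*2)*(-32) = (-3 + (4*(-½))*2)*(-32) = (-3 - 2*2)*(-32) = (-3 - 4)*(-32) = -7*(-32) = 224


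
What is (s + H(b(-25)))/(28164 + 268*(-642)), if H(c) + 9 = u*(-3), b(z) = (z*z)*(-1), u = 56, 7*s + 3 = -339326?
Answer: 85142/251811 ≈ 0.33812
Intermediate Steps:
s = -339329/7 (s = -3/7 + (1/7)*(-339326) = -3/7 - 339326/7 = -339329/7 ≈ -48476.)
b(z) = -z**2 (b(z) = z**2*(-1) = -z**2)
H(c) = -177 (H(c) = -9 + 56*(-3) = -9 - 168 = -177)
(s + H(b(-25)))/(28164 + 268*(-642)) = (-339329/7 - 177)/(28164 + 268*(-642)) = -340568/(7*(28164 - 172056)) = -340568/7/(-143892) = -340568/7*(-1/143892) = 85142/251811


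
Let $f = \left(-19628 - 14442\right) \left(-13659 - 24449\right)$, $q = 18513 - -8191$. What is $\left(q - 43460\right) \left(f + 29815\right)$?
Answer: $-21755477247500$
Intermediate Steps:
$q = 26704$ ($q = 18513 + 8191 = 26704$)
$f = 1298339560$ ($f = \left(-34070\right) \left(-38108\right) = 1298339560$)
$\left(q - 43460\right) \left(f + 29815\right) = \left(26704 - 43460\right) \left(1298339560 + 29815\right) = \left(-16756\right) 1298369375 = -21755477247500$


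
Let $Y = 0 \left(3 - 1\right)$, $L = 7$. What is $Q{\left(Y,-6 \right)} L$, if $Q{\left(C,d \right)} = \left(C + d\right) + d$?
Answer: $-84$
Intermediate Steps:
$Y = 0$ ($Y = 0 \cdot 2 = 0$)
$Q{\left(C,d \right)} = C + 2 d$
$Q{\left(Y,-6 \right)} L = \left(0 + 2 \left(-6\right)\right) 7 = \left(0 - 12\right) 7 = \left(-12\right) 7 = -84$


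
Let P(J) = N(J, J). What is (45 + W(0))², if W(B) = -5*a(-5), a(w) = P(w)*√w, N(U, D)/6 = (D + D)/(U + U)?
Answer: -2475 - 2700*I*√5 ≈ -2475.0 - 6037.4*I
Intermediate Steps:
N(U, D) = 6*D/U (N(U, D) = 6*((D + D)/(U + U)) = 6*((2*D)/((2*U))) = 6*((2*D)*(1/(2*U))) = 6*(D/U) = 6*D/U)
P(J) = 6 (P(J) = 6*J/J = 6)
a(w) = 6*√w
W(B) = -30*I*√5 (W(B) = -30*√(-5) = -30*I*√5)
(45 + W(0))² = (45 - 30*I*√5)²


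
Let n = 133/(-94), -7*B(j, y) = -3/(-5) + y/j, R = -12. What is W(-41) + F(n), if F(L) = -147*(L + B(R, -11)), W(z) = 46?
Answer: 268689/940 ≈ 285.84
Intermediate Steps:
B(j, y) = -3/35 - y/(7*j) (B(j, y) = -(-3/(-5) + y/j)/7 = -(-3*(-⅕) + y/j)/7 = -(⅗ + y/j)/7 = -3/35 - y/(7*j))
n = -133/94 (n = 133*(-1/94) = -133/94 ≈ -1.4149)
F(L) = 637/20 - 147*L (F(L) = -147*(L + (-3/35 - ⅐*(-11)/(-12))) = -147*(L + (-3/35 - ⅐*(-11)*(-1/12))) = -147*(L + (-3/35 - 11/84)) = -147*(L - 13/60) = -147*(-13/60 + L) = 637/20 - 147*L)
W(-41) + F(n) = 46 + (637/20 - 147*(-133/94)) = 46 + (637/20 + 19551/94) = 46 + 225449/940 = 268689/940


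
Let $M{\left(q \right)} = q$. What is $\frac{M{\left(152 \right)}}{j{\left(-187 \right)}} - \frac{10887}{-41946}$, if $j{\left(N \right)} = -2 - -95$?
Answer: $\frac{2462761}{1300326} \approx 1.894$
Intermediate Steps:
$j{\left(N \right)} = 93$ ($j{\left(N \right)} = -2 + 95 = 93$)
$\frac{M{\left(152 \right)}}{j{\left(-187 \right)}} - \frac{10887}{-41946} = \frac{152}{93} - \frac{10887}{-41946} = 152 \cdot \frac{1}{93} - - \frac{3629}{13982} = \frac{152}{93} + \frac{3629}{13982} = \frac{2462761}{1300326}$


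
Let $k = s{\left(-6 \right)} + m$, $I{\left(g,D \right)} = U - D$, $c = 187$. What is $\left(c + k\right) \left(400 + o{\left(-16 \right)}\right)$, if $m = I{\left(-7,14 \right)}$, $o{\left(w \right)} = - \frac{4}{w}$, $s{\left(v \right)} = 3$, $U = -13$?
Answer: $\frac{260963}{4} \approx 65241.0$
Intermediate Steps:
$I{\left(g,D \right)} = -13 - D$
$m = -27$ ($m = -13 - 14 = -27$)
$k = -24$ ($k = 3 - 27 = -24$)
$\left(c + k\right) \left(400 + o{\left(-16 \right)}\right) = \left(187 - 24\right) \left(400 - \frac{4}{-16}\right) = 163 \left(400 - - \frac{1}{4}\right) = 163 \left(400 + \frac{1}{4}\right) = 163 \cdot \frac{1601}{4} = \frac{260963}{4}$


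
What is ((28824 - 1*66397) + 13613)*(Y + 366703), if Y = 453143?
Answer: -19643510160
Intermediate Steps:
((28824 - 1*66397) + 13613)*(Y + 366703) = ((28824 - 1*66397) + 13613)*(453143 + 366703) = ((28824 - 66397) + 13613)*819846 = (-37573 + 13613)*819846 = -23960*819846 = -19643510160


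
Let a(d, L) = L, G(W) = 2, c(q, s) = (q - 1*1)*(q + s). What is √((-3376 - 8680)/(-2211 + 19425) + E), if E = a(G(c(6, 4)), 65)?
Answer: √4763346189/8607 ≈ 8.0187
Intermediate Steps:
c(q, s) = (-1 + q)*(q + s) (c(q, s) = (q - 1)*(q + s) = (-1 + q)*(q + s))
E = 65
√((-3376 - 8680)/(-2211 + 19425) + E) = √((-3376 - 8680)/(-2211 + 19425) + 65) = √(-12056/17214 + 65) = √(-12056*1/17214 + 65) = √(-6028/8607 + 65) = √(553427/8607) = √4763346189/8607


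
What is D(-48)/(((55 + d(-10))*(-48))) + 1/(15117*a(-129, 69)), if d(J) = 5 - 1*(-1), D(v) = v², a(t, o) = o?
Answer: -50067443/63627453 ≈ -0.78688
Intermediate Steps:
d(J) = 6 (d(J) = 5 + 1 = 6)
D(-48)/(((55 + d(-10))*(-48))) + 1/(15117*a(-129, 69)) = (-48)²/(((55 + 6)*(-48))) + 1/(15117*69) = 2304/((61*(-48))) + (1/15117)*(1/69) = 2304/(-2928) + 1/1043073 = 2304*(-1/2928) + 1/1043073 = -48/61 + 1/1043073 = -50067443/63627453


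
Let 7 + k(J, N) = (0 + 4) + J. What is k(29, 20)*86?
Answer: 2236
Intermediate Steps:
k(J, N) = -3 + J (k(J, N) = -7 + ((0 + 4) + J) = -7 + (4 + J) = -3 + J)
k(29, 20)*86 = (-3 + 29)*86 = 26*86 = 2236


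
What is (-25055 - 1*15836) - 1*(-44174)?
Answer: 3283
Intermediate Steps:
(-25055 - 1*15836) - 1*(-44174) = (-25055 - 15836) + 44174 = -40891 + 44174 = 3283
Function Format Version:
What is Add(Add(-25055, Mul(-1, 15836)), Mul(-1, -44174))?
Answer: 3283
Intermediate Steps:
Add(Add(-25055, Mul(-1, 15836)), Mul(-1, -44174)) = Add(Add(-25055, -15836), 44174) = Add(-40891, 44174) = 3283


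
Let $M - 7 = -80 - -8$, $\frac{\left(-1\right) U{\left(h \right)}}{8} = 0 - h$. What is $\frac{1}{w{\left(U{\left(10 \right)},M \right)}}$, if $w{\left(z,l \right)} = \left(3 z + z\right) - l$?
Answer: $\frac{1}{385} \approx 0.0025974$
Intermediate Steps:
$U{\left(h \right)} = 8 h$ ($U{\left(h \right)} = - 8 \left(0 - h\right) = - 8 \left(- h\right) = 8 h$)
$M = -65$ ($M = 7 - 72 = -65$)
$w{\left(z,l \right)} = - l + 4 z$ ($w{\left(z,l \right)} = 4 z - l = - l + 4 z$)
$\frac{1}{w{\left(U{\left(10 \right)},M \right)}} = \frac{1}{\left(-1\right) \left(-65\right) + 4 \cdot 8 \cdot 10} = \frac{1}{65 + 4 \cdot 80} = \frac{1}{65 + 320} = \frac{1}{385}$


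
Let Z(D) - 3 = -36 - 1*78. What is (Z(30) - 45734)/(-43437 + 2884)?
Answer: 45845/40553 ≈ 1.1305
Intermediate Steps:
Z(D) = -111 (Z(D) = 3 + (-36 - 1*78) = 3 + (-36 - 78) = 3 - 114 = -111)
(Z(30) - 45734)/(-43437 + 2884) = (-111 - 45734)/(-43437 + 2884) = -45845/(-40553) = -45845*(-1/40553) = 45845/40553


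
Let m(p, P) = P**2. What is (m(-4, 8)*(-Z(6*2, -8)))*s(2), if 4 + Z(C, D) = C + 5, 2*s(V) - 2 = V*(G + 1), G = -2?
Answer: 0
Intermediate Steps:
s(V) = 1 - V/2 (s(V) = 1 + (V*(-2 + 1))/2 = 1 + (V*(-1))/2 = 1 + (-V)/2 = 1 - V/2)
Z(C, D) = 1 + C (Z(C, D) = -4 + (C + 5) = -4 + (5 + C) = 1 + C)
(m(-4, 8)*(-Z(6*2, -8)))*s(2) = (8**2*(-(1 + 6*2)))*(1 - 1/2*2) = (64*(-(1 + 12)))*(1 - 1) = (64*(-1*13))*0 = (64*(-13))*0 = -832*0 = 0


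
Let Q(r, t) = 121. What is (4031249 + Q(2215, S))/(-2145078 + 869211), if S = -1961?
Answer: -447930/141763 ≈ -3.1597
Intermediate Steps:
(4031249 + Q(2215, S))/(-2145078 + 869211) = (4031249 + 121)/(-2145078 + 869211) = 4031370/(-1275867) = 4031370*(-1/1275867) = -447930/141763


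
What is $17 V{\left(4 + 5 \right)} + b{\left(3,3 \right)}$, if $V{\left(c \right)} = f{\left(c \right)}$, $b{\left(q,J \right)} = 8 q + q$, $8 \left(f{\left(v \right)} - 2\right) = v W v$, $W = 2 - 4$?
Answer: $- \frac{1133}{4} \approx -283.25$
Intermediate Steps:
$W = -2$
$f{\left(v \right)} = 2 - \frac{v^{2}}{4}$ ($f{\left(v \right)} = 2 + \frac{v \left(-2\right) v}{8} = 2 + \frac{- 2 v v}{8} = 2 + \frac{\left(-2\right) v^{2}}{8} = 2 - \frac{v^{2}}{4}$)
$b{\left(q,J \right)} = 9 q$
$V{\left(c \right)} = 2 - \frac{c^{2}}{4}$
$17 V{\left(4 + 5 \right)} + b{\left(3,3 \right)} = 17 \left(2 - \frac{\left(4 + 5\right)^{2}}{4}\right) + 9 \cdot 3 = 17 \left(2 - \frac{9^{2}}{4}\right) + 27 = 17 \left(2 - \frac{81}{4}\right) + 27 = 17 \left(- \frac{73}{4}\right) + 27 = - \frac{1241}{4} + 27 = - \frac{1133}{4}$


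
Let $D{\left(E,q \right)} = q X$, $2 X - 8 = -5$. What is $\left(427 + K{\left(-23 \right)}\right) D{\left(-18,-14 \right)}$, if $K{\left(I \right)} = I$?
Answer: $-8484$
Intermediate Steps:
$X = \frac{3}{2}$ ($X = 4 + \frac{1}{2} \left(-5\right) = 4 - \frac{5}{2} = \frac{3}{2} \approx 1.5$)
$D{\left(E,q \right)} = \frac{3 q}{2}$ ($D{\left(E,q \right)} = q \frac{3}{2} = \frac{3 q}{2}$)
$\left(427 + K{\left(-23 \right)}\right) D{\left(-18,-14 \right)} = \left(427 - 23\right) \frac{3}{2} \left(-14\right) = 404 \left(-21\right) = -8484$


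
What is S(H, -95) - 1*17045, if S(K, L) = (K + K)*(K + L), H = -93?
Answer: 17923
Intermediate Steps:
S(K, L) = 2*K*(K + L) (S(K, L) = (2*K)*(K + L) = 2*K*(K + L))
S(H, -95) - 1*17045 = 2*(-93)*(-93 - 95) - 1*17045 = 2*(-93)*(-188) - 17045 = 34968 - 17045 = 17923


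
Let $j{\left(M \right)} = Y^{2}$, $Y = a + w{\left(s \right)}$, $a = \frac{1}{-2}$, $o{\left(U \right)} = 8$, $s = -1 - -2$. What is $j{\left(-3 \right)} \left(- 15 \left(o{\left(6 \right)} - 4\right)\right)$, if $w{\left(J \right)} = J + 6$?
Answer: $-2535$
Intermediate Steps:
$s = 1$ ($s = -1 + 2 = 1$)
$a = - \frac{1}{2} \approx -0.5$
$w{\left(J \right)} = 6 + J$
$Y = \frac{13}{2}$ ($Y = - \frac{1}{2} + \left(6 + 1\right) = - \frac{1}{2} + 7 = \frac{13}{2} \approx 6.5$)
$j{\left(M \right)} = \frac{169}{4}$ ($j{\left(M \right)} = \left(\frac{13}{2}\right)^{2} = \frac{169}{4}$)
$j{\left(-3 \right)} \left(- 15 \left(o{\left(6 \right)} - 4\right)\right) = \frac{169 \left(- 15 \left(8 - 4\right)\right)}{4} = \frac{169 \left(\left(-15\right) 4\right)}{4} = \frac{169}{4} \left(-60\right) = -2535$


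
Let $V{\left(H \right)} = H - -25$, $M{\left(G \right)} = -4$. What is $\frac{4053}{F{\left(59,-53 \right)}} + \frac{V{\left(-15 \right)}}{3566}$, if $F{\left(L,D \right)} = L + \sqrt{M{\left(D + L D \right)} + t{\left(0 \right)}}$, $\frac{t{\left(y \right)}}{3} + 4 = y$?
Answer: $\frac{426380926}{6235151} - \frac{16212 i}{3497} \approx 68.383 - 4.636 i$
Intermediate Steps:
$t{\left(y \right)} = -12 + 3 y$
$V{\left(H \right)} = 25 + H$ ($V{\left(H \right)} = H + 25 = 25 + H$)
$F{\left(L,D \right)} = L + 4 i$ ($F{\left(L,D \right)} = L + \sqrt{-4 + \left(-12 + 3 \cdot 0\right)} = L + \sqrt{-4 + \left(-12 + 0\right)} = L + \sqrt{-4 - 12} = L + \sqrt{-16} = L + 4 i$)
$\frac{4053}{F{\left(59,-53 \right)}} + \frac{V{\left(-15 \right)}}{3566} = \frac{4053}{59 + 4 i} + \frac{25 - 15}{3566} = 4053 \frac{59 - 4 i}{3497} + 10 \cdot \frac{1}{3566} = \frac{4053 \left(59 - 4 i\right)}{3497} + \frac{5}{1783} = \frac{5}{1783} + \frac{4053 \left(59 - 4 i\right)}{3497}$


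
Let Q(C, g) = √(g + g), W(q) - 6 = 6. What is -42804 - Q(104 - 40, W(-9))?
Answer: -42804 - 2*√6 ≈ -42809.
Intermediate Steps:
W(q) = 12 (W(q) = 6 + 6 = 12)
Q(C, g) = √2*√g (Q(C, g) = √(2*g) = √2*√g)
-42804 - Q(104 - 40, W(-9)) = -42804 - √2*√12 = -42804 - √2*2*√3 = -42804 - 2*√6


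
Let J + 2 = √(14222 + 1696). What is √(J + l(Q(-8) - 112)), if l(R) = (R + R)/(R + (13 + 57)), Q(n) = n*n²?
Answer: √(19390 + 76729*√15918)/277 ≈ 11.244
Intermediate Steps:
Q(n) = n³
l(R) = 2*R/(70 + R) (l(R) = (2*R)/(R + 70) = (2*R)/(70 + R) = 2*R/(70 + R))
J = -2 + √15918 (J = -2 + √(14222 + 1696) = -2 + √15918 ≈ 124.17)
√(J + l(Q(-8) - 112)) = √((-2 + √15918) + 2*((-8)³ - 112)/(70 + ((-8)³ - 112))) = √((-2 + √15918) + 2*(-512 - 112)/(70 + (-512 - 112))) = √((-2 + √15918) + 2*(-624)/(70 - 624)) = √((-2 + √15918) + 2*(-624)/(-554)) = √((-2 + √15918) + 2*(-624)*(-1/554)) = √((-2 + √15918) + 624/277) = √(70/277 + √15918)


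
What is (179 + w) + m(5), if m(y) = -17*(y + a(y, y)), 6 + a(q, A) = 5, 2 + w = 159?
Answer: 268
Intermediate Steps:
w = 157 (w = -2 + 159 = 157)
a(q, A) = -1 (a(q, A) = -6 + 5 = -1)
m(y) = 17 - 17*y (m(y) = -17*(y - 1) = -17*(-1 + y) = 17 - 17*y)
(179 + w) + m(5) = (179 + 157) + (17 - 17*5) = 336 + (17 - 85) = 336 - 68 = 268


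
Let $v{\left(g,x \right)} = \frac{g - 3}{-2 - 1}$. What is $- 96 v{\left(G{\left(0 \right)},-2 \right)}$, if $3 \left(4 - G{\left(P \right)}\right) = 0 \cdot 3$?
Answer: $32$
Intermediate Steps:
$G{\left(P \right)} = 4$ ($G{\left(P \right)} = 4 - \frac{0 \cdot 3}{3} = 4 - 0 = 4 + 0 = 4$)
$v{\left(g,x \right)} = 1 - \frac{g}{3}$ ($v{\left(g,x \right)} = \frac{-3 + g}{-3} = \left(-3 + g\right) \left(- \frac{1}{3}\right) = 1 - \frac{g}{3}$)
$- 96 v{\left(G{\left(0 \right)},-2 \right)} = - 96 \left(1 - \frac{4}{3}\right) = \left(-96\right) \left(- \frac{1}{3}\right) = 32$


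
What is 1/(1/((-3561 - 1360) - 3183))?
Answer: -8104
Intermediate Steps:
1/(1/((-3561 - 1360) - 3183)) = 1/(1/(-4921 - 3183)) = 1/(1/(-8104)) = 1/(-1/8104) = -8104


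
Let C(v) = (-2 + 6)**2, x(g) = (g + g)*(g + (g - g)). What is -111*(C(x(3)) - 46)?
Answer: 3330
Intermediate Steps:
x(g) = 2*g**2 (x(g) = (2*g)*(g + 0) = (2*g)*g = 2*g**2)
C(v) = 16 (C(v) = 4**2 = 16)
-111*(C(x(3)) - 46) = -111*(16 - 46) = -111*(-30) = 3330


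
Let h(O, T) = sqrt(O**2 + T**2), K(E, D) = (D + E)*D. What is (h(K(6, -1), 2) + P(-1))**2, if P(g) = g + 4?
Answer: (3 + sqrt(29))**2 ≈ 70.311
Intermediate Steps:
P(g) = 4 + g
K(E, D) = D*(D + E)
(h(K(6, -1), 2) + P(-1))**2 = (sqrt((-(-1 + 6))**2 + 2**2) + (4 - 1))**2 = (sqrt((-1*5)**2 + 4) + 3)**2 = (sqrt((-5)**2 + 4) + 3)**2 = (sqrt(25 + 4) + 3)**2 = (sqrt(29) + 3)**2 = (3 + sqrt(29))**2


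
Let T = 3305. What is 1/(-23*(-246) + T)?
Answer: 1/8963 ≈ 0.00011157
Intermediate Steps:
1/(-23*(-246) + T) = 1/(-23*(-246) + 3305) = 1/(5658 + 3305) = 1/8963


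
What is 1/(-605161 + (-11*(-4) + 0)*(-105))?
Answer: -1/609781 ≈ -1.6399e-6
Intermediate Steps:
1/(-605161 + (-11*(-4) + 0)*(-105)) = 1/(-605161 + (44 + 0)*(-105)) = 1/(-605161 + 44*(-105)) = 1/(-605161 - 4620) = 1/(-609781) = -1/609781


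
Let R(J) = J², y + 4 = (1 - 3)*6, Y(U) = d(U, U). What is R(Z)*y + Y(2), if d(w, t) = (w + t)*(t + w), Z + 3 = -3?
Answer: -560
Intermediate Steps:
Z = -6 (Z = -3 - 3 = -6)
d(w, t) = (t + w)² (d(w, t) = (t + w)*(t + w) = (t + w)²)
Y(U) = 4*U² (Y(U) = (U + U)² = (2*U)² = 4*U²)
y = -16 (y = -4 + (1 - 3)*6 = -4 - 2*6 = -4 - 12 = -16)
R(Z)*y + Y(2) = (-6)²*(-16) + 4*2² = 36*(-16) + 4*4 = -576 + 16 = -560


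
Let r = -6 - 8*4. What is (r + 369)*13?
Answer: 4303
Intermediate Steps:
r = -38 (r = -6 - 32 = -38)
(r + 369)*13 = (-38 + 369)*13 = 331*13 = 4303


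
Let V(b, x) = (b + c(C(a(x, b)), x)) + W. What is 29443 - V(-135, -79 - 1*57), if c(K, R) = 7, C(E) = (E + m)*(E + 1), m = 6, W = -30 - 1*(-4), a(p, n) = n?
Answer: 29597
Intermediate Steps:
W = -26 (W = -30 + 4 = -26)
C(E) = (1 + E)*(6 + E) (C(E) = (E + 6)*(E + 1) = (6 + E)*(1 + E) = (1 + E)*(6 + E))
V(b, x) = -19 + b (V(b, x) = (b + 7) - 26 = (7 + b) - 26 = -19 + b)
29443 - V(-135, -79 - 1*57) = 29443 - (-19 - 135) = 29443 - 1*(-154) = 29443 + 154 = 29597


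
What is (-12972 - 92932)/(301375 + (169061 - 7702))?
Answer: -52952/231367 ≈ -0.22887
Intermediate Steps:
(-12972 - 92932)/(301375 + (169061 - 7702)) = -105904/(301375 + 161359) = -105904/462734 = -105904*1/462734 = -52952/231367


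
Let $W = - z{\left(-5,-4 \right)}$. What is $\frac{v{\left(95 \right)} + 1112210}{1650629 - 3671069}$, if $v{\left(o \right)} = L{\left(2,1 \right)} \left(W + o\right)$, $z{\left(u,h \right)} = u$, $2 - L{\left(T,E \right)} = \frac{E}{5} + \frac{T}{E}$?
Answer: $- \frac{37073}{67348} \approx -0.55047$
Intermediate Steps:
$L{\left(T,E \right)} = 2 - \frac{E}{5} - \frac{T}{E}$ ($L{\left(T,E \right)} = 2 - \left(\frac{E}{5} + \frac{T}{E}\right) = 2 - \frac{E}{5} - \frac{T}{E}$)
$W = 5$ ($W = \left(-1\right) \left(-5\right) = 5$)
$v{\left(o \right)} = -1 - \frac{o}{5}$ ($v{\left(o \right)} = \left(2 - \frac{1}{5} - \frac{2}{1}\right) \left(5 + o\right) = \left(2 - \frac{1}{5} - 2 \cdot 1\right) \left(5 + o\right) = \left(2 - \frac{1}{5} - 2\right) \left(5 + o\right) = - \frac{5 + o}{5} = -1 - \frac{o}{5}$)
$\frac{v{\left(95 \right)} + 1112210}{1650629 - 3671069} = \frac{\left(-1 - 19\right) + 1112210}{1650629 - 3671069} = \frac{\left(-1 - 19\right) + 1112210}{-2020440} = \left(-20 + 1112210\right) \left(- \frac{1}{2020440}\right) = 1112190 \left(- \frac{1}{2020440}\right) = - \frac{37073}{67348}$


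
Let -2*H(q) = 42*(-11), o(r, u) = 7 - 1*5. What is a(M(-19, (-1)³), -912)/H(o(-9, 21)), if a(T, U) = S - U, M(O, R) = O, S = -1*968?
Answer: -8/33 ≈ -0.24242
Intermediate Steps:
S = -968
o(r, u) = 2 (o(r, u) = 7 - 5 = 2)
a(T, U) = -968 - U
H(q) = 231 (H(q) = -21*(-11) = -½*(-462) = 231)
a(M(-19, (-1)³), -912)/H(o(-9, 21)) = (-968 - 1*(-912))/231 = (-968 + 912)*(1/231) = -56*1/231 = -8/33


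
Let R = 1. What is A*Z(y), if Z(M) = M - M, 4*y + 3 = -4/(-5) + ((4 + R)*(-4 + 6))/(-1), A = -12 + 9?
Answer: 0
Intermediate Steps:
A = -3
y = -61/20 (y = -¾ + (-4/(-5) + ((4 + 1)*(-4 + 6))/(-1))/4 = -¾ + (-4*(-⅕) + (5*2)*(-1))/4 = -¾ + (⅘ + 10*(-1))/4 = -¾ + (⅘ - 10)/4 = -¾ + (¼)*(-46/5) = -¾ - 23/10 = -61/20 ≈ -3.0500)
Z(M) = 0
A*Z(y) = -3*0 = 0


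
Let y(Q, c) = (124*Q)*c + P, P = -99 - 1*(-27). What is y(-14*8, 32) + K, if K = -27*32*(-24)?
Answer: -423752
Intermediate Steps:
P = -72 (P = -99 + 27 = -72)
y(Q, c) = -72 + 124*Q*c (y(Q, c) = (124*Q)*c - 72 = 124*Q*c - 72 = -72 + 124*Q*c)
K = 20736 (K = -864*(-24) = 20736)
y(-14*8, 32) + K = (-72 + 124*(-14*8)*32) + 20736 = (-72 + 124*(-112)*32) + 20736 = (-72 - 444416) + 20736 = -444488 + 20736 = -423752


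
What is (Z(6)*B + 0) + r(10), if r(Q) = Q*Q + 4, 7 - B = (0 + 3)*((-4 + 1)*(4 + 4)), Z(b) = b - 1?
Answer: 499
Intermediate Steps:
Z(b) = -1 + b
B = 79 (B = 7 - (0 + 3)*(-4 + 1)*(4 + 4) = 7 - 3*(-3*8) = 7 - 3*(-24) = 7 - 1*(-72) = 7 + 72 = 79)
r(Q) = 4 + Q² (r(Q) = Q² + 4 = 4 + Q²)
(Z(6)*B + 0) + r(10) = ((-1 + 6)*79 + 0) + (4 + 10²) = (5*79 + 0) + (4 + 100) = (395 + 0) + 104 = 395 + 104 = 499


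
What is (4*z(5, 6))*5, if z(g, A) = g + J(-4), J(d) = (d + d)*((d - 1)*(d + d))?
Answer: -6300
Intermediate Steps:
J(d) = 4*d²*(-1 + d) (J(d) = (2*d)*((-1 + d)*(2*d)) = (2*d)*(2*d*(-1 + d)) = 4*d²*(-1 + d))
z(g, A) = -320 + g (z(g, A) = g + 4*(-4)²*(-1 - 4) = g + 4*16*(-5) = g - 320 = -320 + g)
(4*z(5, 6))*5 = (4*(-320 + 5))*5 = (4*(-315))*5 = -1260*5 = -6300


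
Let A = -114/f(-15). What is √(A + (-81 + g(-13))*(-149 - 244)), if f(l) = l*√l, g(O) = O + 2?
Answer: √(8135100 - 114*I*√15)/15 ≈ 190.15 - 0.00516*I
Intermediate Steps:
g(O) = 2 + O
f(l) = l^(3/2)
A = -38*I*√15/75 (A = -114*I*√15/225 = -38*I*√15/75 ≈ -1.9623*I)
√(A + (-81 + g(-13))*(-149 - 244)) = √(-38*I*√15/75 + (-81 + (2 - 13))*(-149 - 244)) = √(-38*I*√15/75 + (-81 - 11)*(-393)) = √(-38*I*√15/75 - 92*(-393)) = √(-38*I*√15/75 + 36156) = √(36156 - 38*I*√15/75)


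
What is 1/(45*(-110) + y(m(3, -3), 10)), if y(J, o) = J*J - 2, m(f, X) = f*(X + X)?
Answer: -1/4628 ≈ -0.00021608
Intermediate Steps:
m(f, X) = 2*X*f (m(f, X) = f*(2*X) = 2*X*f)
y(J, o) = -2 + J**2 (y(J, o) = J**2 - 2 = -2 + J**2)
1/(45*(-110) + y(m(3, -3), 10)) = 1/(45*(-110) + (-2 + (2*(-3)*3)**2)) = 1/(-4950 + (-2 + (-18)**2)) = 1/(-4950 + (-2 + 324)) = 1/(-4950 + 322) = 1/(-4628) = -1/4628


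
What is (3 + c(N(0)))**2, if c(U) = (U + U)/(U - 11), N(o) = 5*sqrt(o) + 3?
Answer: 81/16 ≈ 5.0625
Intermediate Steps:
N(o) = 3 + 5*sqrt(o)
c(U) = 2*U/(-11 + U) (c(U) = (2*U)/(-11 + U) = 2*U/(-11 + U))
(3 + c(N(0)))**2 = (3 + 2*(3 + 5*sqrt(0))/(-11 + (3 + 5*sqrt(0))))**2 = (3 + 2*(3 + 5*0)/(-11 + (3 + 5*0)))**2 = (3 + 2*(3 + 0)/(-11 + (3 + 0)))**2 = (3 + 2*3/(-11 + 3))**2 = (3 + 2*3/(-8))**2 = (3 + 2*3*(-1/8))**2 = (3 - 3/4)**2 = (9/4)**2 = 81/16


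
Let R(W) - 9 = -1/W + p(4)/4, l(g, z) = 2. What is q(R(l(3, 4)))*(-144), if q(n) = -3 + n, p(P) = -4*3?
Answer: -360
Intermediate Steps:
p(P) = -12
R(W) = 6 - 1/W (R(W) = 9 + (-1/W - 12/4) = 9 + (-1/W - 12*1/4) = 9 + (-1/W - 3) = 9 + (-3 - 1/W) = 6 - 1/W)
q(R(l(3, 4)))*(-144) = (-3 + (6 - 1/2))*(-144) = (-3 + 11/2)*(-144) = (5/2)*(-144) = -360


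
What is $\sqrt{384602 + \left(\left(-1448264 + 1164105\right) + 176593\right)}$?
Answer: $2 \sqrt{69259} \approx 526.34$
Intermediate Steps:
$\sqrt{384602 + \left(\left(-1448264 + 1164105\right) + 176593\right)} = \sqrt{384602 + \left(-284159 + 176593\right)} = \sqrt{384602 - 107566} = \sqrt{277036} = 2 \sqrt{69259}$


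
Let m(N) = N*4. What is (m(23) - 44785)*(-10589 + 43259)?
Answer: -1460120310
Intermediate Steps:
m(N) = 4*N
(m(23) - 44785)*(-10589 + 43259) = (4*23 - 44785)*(-10589 + 43259) = (92 - 44785)*32670 = -44693*32670 = -1460120310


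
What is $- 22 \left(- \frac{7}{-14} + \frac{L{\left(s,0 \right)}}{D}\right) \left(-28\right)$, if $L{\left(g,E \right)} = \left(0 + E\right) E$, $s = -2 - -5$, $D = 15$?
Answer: $308$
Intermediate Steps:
$s = 3$ ($s = -2 + 5 = 3$)
$L{\left(g,E \right)} = E^{2}$ ($L{\left(g,E \right)} = E E = E^{2}$)
$- 22 \left(- \frac{7}{-14} + \frac{L{\left(s,0 \right)}}{D}\right) \left(-28\right) = - 22 \left(- \frac{7}{-14} + \frac{0^{2}}{15}\right) \left(-28\right) = - 22 \left(\left(-7\right) \left(- \frac{1}{14}\right) + 0 \cdot \frac{1}{15}\right) \left(-28\right) = - 22 \left(\frac{1}{2} + 0\right) \left(-28\right) = \left(-22\right) \frac{1}{2} \left(-28\right) = \left(-11\right) \left(-28\right) = 308$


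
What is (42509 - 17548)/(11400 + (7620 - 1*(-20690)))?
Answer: 24961/39710 ≈ 0.62858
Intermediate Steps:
(42509 - 17548)/(11400 + (7620 - 1*(-20690))) = 24961/(11400 + (7620 + 20690)) = 24961/(11400 + 28310) = 24961/39710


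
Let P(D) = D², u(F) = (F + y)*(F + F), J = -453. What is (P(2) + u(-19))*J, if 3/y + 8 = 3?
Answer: -1696032/5 ≈ -3.3921e+5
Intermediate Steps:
y = -⅗ (y = 3/(-8 + 3) = 3/(-5) = 3*(-⅕) = -⅗ ≈ -0.60000)
u(F) = 2*F*(-⅗ + F) (u(F) = (F - ⅗)*(F + F) = (-⅗ + F)*(2*F) = 2*F*(-⅗ + F))
(P(2) + u(-19))*J = (2² + (⅖)*(-19)*(-3 + 5*(-19)))*(-453) = (4 + (⅖)*(-19)*(-3 - 95))*(-453) = (4 + (⅖)*(-19)*(-98))*(-453) = (4 + 3724/5)*(-453) = (3744/5)*(-453) = -1696032/5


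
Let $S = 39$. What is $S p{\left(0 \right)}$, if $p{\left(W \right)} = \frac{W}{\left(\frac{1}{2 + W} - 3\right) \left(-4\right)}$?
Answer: $0$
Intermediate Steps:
$p{\left(W \right)} = \frac{W}{12 - \frac{4}{2 + W}}$ ($p{\left(W \right)} = \frac{W}{\left(-3 + \frac{1}{2 + W}\right) \left(-4\right)} = \frac{W}{12 - \frac{4}{2 + W}}$)
$S p{\left(0 \right)} = 39 \cdot \frac{1}{4} \cdot 0 \frac{1}{5 + 3 \cdot 0} \left(2 + 0\right) = 39 \cdot \frac{1}{4} \cdot 0 \frac{1}{5 + 0} \cdot 2 = 39 \cdot \frac{1}{4} \cdot 0 \cdot \frac{1}{5} \cdot 2 = 39 \cdot 0 = 0$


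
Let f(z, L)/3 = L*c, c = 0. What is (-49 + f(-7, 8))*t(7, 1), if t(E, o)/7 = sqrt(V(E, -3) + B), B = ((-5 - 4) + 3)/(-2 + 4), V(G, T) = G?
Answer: -686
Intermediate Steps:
B = -3 (B = (-9 + 3)/2 = -6*1/2 = -3)
f(z, L) = 0 (f(z, L) = 3*(L*0) = 3*0 = 0)
t(E, o) = 7*sqrt(-3 + E) (t(E, o) = 7*sqrt(E - 3) = 7*sqrt(-3 + E))
(-49 + f(-7, 8))*t(7, 1) = (-49 + 0)*(7*sqrt(-3 + 7)) = -343*sqrt(4) = -343*2 = -49*14 = -686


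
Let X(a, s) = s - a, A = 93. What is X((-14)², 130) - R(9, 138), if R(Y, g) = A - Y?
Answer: -150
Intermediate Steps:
R(Y, g) = 93 - Y
X((-14)², 130) - R(9, 138) = (130 - 1*(-14)²) - (93 - 1*9) = (130 - 1*196) - (93 - 9) = (130 - 196) - 1*84 = -66 - 84 = -150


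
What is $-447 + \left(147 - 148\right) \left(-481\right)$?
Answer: $34$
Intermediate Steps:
$-447 + \left(147 - 148\right) \left(-481\right) = -447 - -481 = -447 + 481 = 34$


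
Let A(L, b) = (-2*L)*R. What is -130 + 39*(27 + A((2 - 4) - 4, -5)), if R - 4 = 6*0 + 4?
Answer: 4667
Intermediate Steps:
R = 8 (R = 4 + (6*0 + 4) = 4 + (0 + 4) = 4 + 4 = 8)
A(L, b) = -16*L (A(L, b) = -2*L*8 = -16*L)
-130 + 39*(27 + A((2 - 4) - 4, -5)) = -130 + 39*(27 - 16*((2 - 4) - 4)) = -130 + 39*(27 - 16*(-2 - 4)) = -130 + 39*(27 - 16*(-6)) = -130 + 39*(27 + 96) = -130 + 39*123 = -130 + 4797 = 4667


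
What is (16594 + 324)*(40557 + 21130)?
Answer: 1043620666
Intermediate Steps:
(16594 + 324)*(40557 + 21130) = 16918*61687 = 1043620666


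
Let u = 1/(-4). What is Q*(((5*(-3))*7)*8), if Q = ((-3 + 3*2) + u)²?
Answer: -12705/2 ≈ -6352.5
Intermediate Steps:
u = -¼ (u = 1*(-¼) = -¼ ≈ -0.25000)
Q = 121/16 (Q = ((-3 + 3*2) - ¼)² = ((-3 + 6) - ¼)² = (3 - ¼)² = (11/4)² = 121/16 ≈ 7.5625)
Q*(((5*(-3))*7)*8) = 121*(((5*(-3))*7)*8)/16 = 121*(-15*7*8)/16 = 121*(-105*8)/16 = (121/16)*(-840) = -12705/2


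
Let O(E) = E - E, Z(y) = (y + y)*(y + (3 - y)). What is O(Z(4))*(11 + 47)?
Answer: 0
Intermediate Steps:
Z(y) = 6*y (Z(y) = (2*y)*3 = 6*y)
O(E) = 0
O(Z(4))*(11 + 47) = 0*(11 + 47) = 0*58 = 0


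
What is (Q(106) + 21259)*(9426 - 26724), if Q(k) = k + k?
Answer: -371405358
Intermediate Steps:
Q(k) = 2*k
(Q(106) + 21259)*(9426 - 26724) = (2*106 + 21259)*(9426 - 26724) = (212 + 21259)*(-17298) = 21471*(-17298) = -371405358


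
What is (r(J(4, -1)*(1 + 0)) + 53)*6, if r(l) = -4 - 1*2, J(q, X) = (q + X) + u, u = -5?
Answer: 282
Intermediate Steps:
J(q, X) = -5 + X + q (J(q, X) = (q + X) - 5 = (X + q) - 5 = -5 + X + q)
r(l) = -6 (r(l) = -4 - 2 = -6)
(r(J(4, -1)*(1 + 0)) + 53)*6 = (-6 + 53)*6 = 47*6 = 282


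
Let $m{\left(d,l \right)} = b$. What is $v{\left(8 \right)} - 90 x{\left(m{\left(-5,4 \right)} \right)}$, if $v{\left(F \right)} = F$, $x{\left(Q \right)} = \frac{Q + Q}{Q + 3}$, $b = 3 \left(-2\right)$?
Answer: $-352$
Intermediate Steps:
$b = -6$
$m{\left(d,l \right)} = -6$
$x{\left(Q \right)} = \frac{2 Q}{3 + Q}$
$v{\left(8 \right)} - 90 x{\left(m{\left(-5,4 \right)} \right)} = 8 - 90 \cdot 2 \left(-6\right) \frac{1}{3 - 6} = 8 - 90 \cdot 2 \left(-6\right) \frac{1}{-3} = 8 - 90 \cdot 2 \left(-6\right) \left(- \frac{1}{3}\right) = 8 - 360 = -352$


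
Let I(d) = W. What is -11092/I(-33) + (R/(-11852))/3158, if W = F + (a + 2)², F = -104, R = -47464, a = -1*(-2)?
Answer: 12973824547/102928694 ≈ 126.05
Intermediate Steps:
a = 2
W = -88 (W = -104 + (2 + 2)² = -104 + 4² = -104 + 16 = -88)
I(d) = -88
-11092/I(-33) + (R/(-11852))/3158 = -11092/(-88) - 47464/(-11852)/3158 = -11092*(-1/88) - 47464*(-1/11852)*(1/3158) = 2773/22 + (11866/2963)*(1/3158) = 2773/22 + 5933/4678577 = 12973824547/102928694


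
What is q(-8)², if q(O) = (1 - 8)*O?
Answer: 3136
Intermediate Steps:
q(O) = -7*O
q(-8)² = (-7*(-8))² = 56² = 3136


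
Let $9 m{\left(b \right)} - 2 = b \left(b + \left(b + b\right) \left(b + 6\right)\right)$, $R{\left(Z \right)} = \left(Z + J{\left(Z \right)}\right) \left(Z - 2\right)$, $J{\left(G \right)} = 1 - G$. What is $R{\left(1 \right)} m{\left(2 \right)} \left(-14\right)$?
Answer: $\frac{980}{9} \approx 108.89$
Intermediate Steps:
$R{\left(Z \right)} = -2 + Z$ ($R{\left(Z \right)} = \left(Z - \left(-1 + Z\right)\right) \left(Z - 2\right) = 1 \left(-2 + Z\right) = -2 + Z$)
$m{\left(b \right)} = \frac{2}{9} + \frac{b \left(b + 2 b \left(6 + b\right)\right)}{9}$ ($m{\left(b \right)} = \frac{2}{9} + \frac{b \left(b + \left(b + b\right) \left(b + 6\right)\right)}{9} = \frac{2}{9} + \frac{b \left(b + 2 b \left(6 + b\right)\right)}{9}$)
$R{\left(1 \right)} m{\left(2 \right)} \left(-14\right) = \left(-2 + 1\right) \left(\frac{2}{9} + \frac{2 \cdot 2^{3}}{9} + \frac{13 \cdot 2^{2}}{9}\right) \left(-14\right) = - (\frac{2}{9} + \frac{2}{9} \cdot 8 + \frac{13}{9} \cdot 4) \left(-14\right) = - (\frac{2}{9} + \frac{16}{9} + \frac{52}{9}) \left(-14\right) = \left(-1\right) \frac{70}{9} \left(-14\right) = \left(- \frac{70}{9}\right) \left(-14\right) = \frac{980}{9}$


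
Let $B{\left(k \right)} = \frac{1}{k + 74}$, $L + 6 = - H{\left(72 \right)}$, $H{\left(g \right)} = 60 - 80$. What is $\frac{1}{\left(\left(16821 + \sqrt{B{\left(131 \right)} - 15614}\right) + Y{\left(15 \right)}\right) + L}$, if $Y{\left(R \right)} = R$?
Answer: $\frac{3454250}{58207313369} - \frac{i \sqrt{656178145}}{58207313369} \approx 5.9344 \cdot 10^{-5} - 4.4008 \cdot 10^{-7} i$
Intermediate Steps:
$H{\left(g \right)} = -20$ ($H{\left(g \right)} = 60 - 80 = -20$)
$L = 14$ ($L = -6 - -20 = -6 + 20 = 14$)
$B{\left(k \right)} = \frac{1}{74 + k}$
$\frac{1}{\left(\left(16821 + \sqrt{B{\left(131 \right)} - 15614}\right) + Y{\left(15 \right)}\right) + L} = \frac{1}{\left(\left(16821 + \sqrt{\frac{1}{74 + 131} - 15614}\right) + 15\right) + 14} = \frac{1}{\left(\left(16821 + \sqrt{\frac{1}{205} - 15614}\right) + 15\right) + 14} = \frac{1}{\left(\left(16821 + \sqrt{- \frac{3200869}{205}}\right) + 15\right) + 14} = \frac{1}{\left(\left(16821 + \frac{i \sqrt{656178145}}{205}\right) + 15\right) + 14} = \frac{1}{\left(16836 + \frac{i \sqrt{656178145}}{205}\right) + 14} = \frac{1}{16850 + \frac{i \sqrt{656178145}}{205}}$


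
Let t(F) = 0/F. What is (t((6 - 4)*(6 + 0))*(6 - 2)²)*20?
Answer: 0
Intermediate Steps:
t(F) = 0
(t((6 - 4)*(6 + 0))*(6 - 2)²)*20 = (0*(6 - 2)²)*20 = (0*4²)*20 = (0*16)*20 = 0*20 = 0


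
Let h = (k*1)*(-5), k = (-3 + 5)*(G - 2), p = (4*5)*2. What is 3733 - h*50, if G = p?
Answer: 22733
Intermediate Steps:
p = 40 (p = 20*2 = 40)
G = 40
k = 76 (k = (-3 + 5)*(40 - 2) = 2*38 = 76)
h = -380 (h = (76*1)*(-5) = 76*(-5) = -380)
3733 - h*50 = 3733 - (-380)*50 = 3733 - 1*(-19000) = 3733 + 19000 = 22733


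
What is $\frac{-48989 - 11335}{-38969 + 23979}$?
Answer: $\frac{30162}{7495} \approx 4.0243$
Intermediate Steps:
$\frac{-48989 - 11335}{-38969 + 23979} = \frac{-48989 - 11335}{-14990} = \left(-60324\right) \left(- \frac{1}{14990}\right) = \frac{30162}{7495}$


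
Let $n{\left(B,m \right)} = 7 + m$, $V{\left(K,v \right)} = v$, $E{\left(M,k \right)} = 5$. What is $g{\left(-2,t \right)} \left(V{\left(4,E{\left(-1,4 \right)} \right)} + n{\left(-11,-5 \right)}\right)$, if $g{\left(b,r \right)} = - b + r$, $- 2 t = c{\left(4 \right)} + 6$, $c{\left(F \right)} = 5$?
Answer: $- \frac{49}{2} \approx -24.5$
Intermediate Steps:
$t = - \frac{11}{2}$ ($t = - \frac{5 + 6}{2} = \left(- \frac{1}{2}\right) 11 = - \frac{11}{2} \approx -5.5$)
$g{\left(b,r \right)} = r - b$
$g{\left(-2,t \right)} \left(V{\left(4,E{\left(-1,4 \right)} \right)} + n{\left(-11,-5 \right)}\right) = \left(- \frac{11}{2} - -2\right) \left(5 + \left(7 - 5\right)\right) = \left(- \frac{11}{2} + 2\right) \left(5 + 2\right) = \left(- \frac{7}{2}\right) 7 = - \frac{49}{2}$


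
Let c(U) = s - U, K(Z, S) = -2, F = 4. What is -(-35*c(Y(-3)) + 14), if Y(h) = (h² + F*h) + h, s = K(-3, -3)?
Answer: 126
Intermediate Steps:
s = -2
Y(h) = h² + 5*h (Y(h) = (h² + 4*h) + h = h² + 5*h)
c(U) = -2 - U
-(-35*c(Y(-3)) + 14) = -(-35*(-2 - (-3)*(5 - 3)) + 14) = -(-35*(-2 - (-3)*2) + 14) = -(-35*(-2 - 1*(-6)) + 14) = -(-35*(-2 + 6) + 14) = -(-35*4 + 14) = -(-140 + 14) = -1*(-126) = 126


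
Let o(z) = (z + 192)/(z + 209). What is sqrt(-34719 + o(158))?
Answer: I*sqrt(4676138941)/367 ≈ 186.33*I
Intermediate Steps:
o(z) = (192 + z)/(209 + z)
sqrt(-34719 + o(158)) = sqrt(-34719 + (192 + 158)/(209 + 158)) = sqrt(-34719 + 350/367) = sqrt(-12741523/367) = I*sqrt(4676138941)/367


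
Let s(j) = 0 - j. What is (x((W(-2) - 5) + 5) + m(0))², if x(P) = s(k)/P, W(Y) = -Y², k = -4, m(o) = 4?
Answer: 9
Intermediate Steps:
s(j) = -j
x(P) = 4/P (x(P) = (-1*(-4))/P = 4/P)
(x((W(-2) - 5) + 5) + m(0))² = (4/((-1*(-2)² - 5) + 5) + 4)² = (4/((-1*4 - 5) + 5) + 4)² = (4/((-4 - 5) + 5) + 4)² = (4/(-9 + 5) + 4)² = (4/(-4) + 4)² = (4*(-¼) + 4)² = (-1 + 4)² = 3² = 9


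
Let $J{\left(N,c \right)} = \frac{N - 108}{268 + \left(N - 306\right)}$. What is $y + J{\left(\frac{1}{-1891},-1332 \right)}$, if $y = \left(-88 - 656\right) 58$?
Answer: $- \frac{3100655339}{71859} \approx -43149.0$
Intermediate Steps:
$y = -43152$ ($y = \left(-744\right) 58 = -43152$)
$J{\left(N,c \right)} = \frac{-108 + N}{-38 + N}$ ($J{\left(N,c \right)} = \frac{-108 + N}{268 + \left(-306 + N\right)} = \frac{-108 + N}{-38 + N}$)
$y + J{\left(\frac{1}{-1891},-1332 \right)} = -43152 + \frac{-108 + \frac{1}{-1891}}{-38 + \frac{1}{-1891}} = -43152 + \frac{-108 - \frac{1}{1891}}{-38 - \frac{1}{1891}} = -43152 + \frac{1}{- \frac{71859}{1891}} \left(- \frac{204229}{1891}\right) = -43152 - - \frac{204229}{71859} = -43152 + \frac{204229}{71859} = - \frac{3100655339}{71859}$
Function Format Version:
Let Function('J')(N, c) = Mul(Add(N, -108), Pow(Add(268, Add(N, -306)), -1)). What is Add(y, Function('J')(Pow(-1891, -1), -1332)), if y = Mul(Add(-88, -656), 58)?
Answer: Rational(-3100655339, 71859) ≈ -43149.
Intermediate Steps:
y = -43152 (y = Mul(-744, 58) = -43152)
Function('J')(N, c) = Mul(Pow(Add(-38, N), -1), Add(-108, N)) (Function('J')(N, c) = Mul(Add(-108, N), Pow(Add(268, Add(-306, N)), -1)) = Mul(Add(-108, N), Pow(Add(-38, N), -1)) = Mul(Pow(Add(-38, N), -1), Add(-108, N)))
Add(y, Function('J')(Pow(-1891, -1), -1332)) = Add(-43152, Mul(Pow(Add(-38, Pow(-1891, -1)), -1), Add(-108, Pow(-1891, -1)))) = Add(-43152, Mul(Pow(Add(-38, Rational(-1, 1891)), -1), Add(-108, Rational(-1, 1891)))) = Add(-43152, Mul(Pow(Rational(-71859, 1891), -1), Rational(-204229, 1891))) = Add(-43152, Mul(Rational(-1891, 71859), Rational(-204229, 1891))) = Add(-43152, Rational(204229, 71859)) = Rational(-3100655339, 71859)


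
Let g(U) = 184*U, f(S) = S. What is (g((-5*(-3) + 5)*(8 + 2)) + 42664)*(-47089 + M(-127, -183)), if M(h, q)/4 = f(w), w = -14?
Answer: -3746330280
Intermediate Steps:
M(h, q) = -56 (M(h, q) = 4*(-14) = -56)
(g((-5*(-3) + 5)*(8 + 2)) + 42664)*(-47089 + M(-127, -183)) = (184*((-5*(-3) + 5)*(8 + 2)) + 42664)*(-47089 - 56) = (184*((15 + 5)*10) + 42664)*(-47145) = (184*(20*10) + 42664)*(-47145) = (184*200 + 42664)*(-47145) = (36800 + 42664)*(-47145) = 79464*(-47145) = -3746330280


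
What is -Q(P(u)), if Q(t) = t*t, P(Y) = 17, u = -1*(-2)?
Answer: -289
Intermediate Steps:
u = 2
Q(t) = t²
-Q(P(u)) = -1*17² = -1*289 = -289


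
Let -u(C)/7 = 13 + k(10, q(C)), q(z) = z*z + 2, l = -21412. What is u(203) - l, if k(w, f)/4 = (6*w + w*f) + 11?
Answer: -11519747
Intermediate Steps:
q(z) = 2 + z² (q(z) = z² + 2 = 2 + z²)
k(w, f) = 44 + 24*w + 4*f*w (k(w, f) = 4*((6*w + w*f) + 11) = 4*((6*w + f*w) + 11) = 4*(11 + 6*w + f*w) = 44 + 24*w + 4*f*w)
u(C) = -2639 - 280*C² (u(C) = -7*(13 + (44 + 24*10 + 4*(2 + C²)*10)) = -7*(13 + (44 + 240 + (80 + 40*C²))) = -7*(13 + (364 + 40*C²)) = -7*(377 + 40*C²) = -2639 - 280*C²)
u(203) - l = (-2639 - 280*203²) - 1*(-21412) = (-2639 - 280*41209) + 21412 = (-2639 - 11538520) + 21412 = -11541159 + 21412 = -11519747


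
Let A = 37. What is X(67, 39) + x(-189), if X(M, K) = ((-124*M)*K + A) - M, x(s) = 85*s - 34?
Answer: -340141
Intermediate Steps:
x(s) = -34 + 85*s
X(M, K) = 37 - M - 124*K*M (X(M, K) = ((-124*M)*K + 37) - M = (-124*K*M + 37) - M = (37 - 124*K*M) - M = 37 - M - 124*K*M)
X(67, 39) + x(-189) = (37 - 1*67 - 124*39*67) + (-34 + 85*(-189)) = (37 - 67 - 324012) + (-34 - 16065) = -324042 - 16099 = -340141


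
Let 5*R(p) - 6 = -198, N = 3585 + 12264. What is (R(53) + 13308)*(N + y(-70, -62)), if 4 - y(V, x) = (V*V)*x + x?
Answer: 4242490164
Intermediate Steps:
N = 15849
R(p) = -192/5 (R(p) = 6/5 + (⅕)*(-198) = 6/5 - 198/5 = -192/5)
y(V, x) = 4 - x - x*V² (y(V, x) = 4 - ((V*V)*x + x) = 4 - (V²*x + x) = 4 - (x*V² + x) = 4 - (x + x*V²) = 4 + (-x - x*V²) = 4 - x - x*V²)
(R(53) + 13308)*(N + y(-70, -62)) = (-192/5 + 13308)*(15849 + (4 - 1*(-62) - 1*(-62)*(-70)²)) = 66348*(15849 + (4 + 62 - 1*(-62)*4900))/5 = 66348*(15849 + (4 + 62 + 303800))/5 = 66348*(15849 + 303866)/5 = (66348/5)*319715 = 4242490164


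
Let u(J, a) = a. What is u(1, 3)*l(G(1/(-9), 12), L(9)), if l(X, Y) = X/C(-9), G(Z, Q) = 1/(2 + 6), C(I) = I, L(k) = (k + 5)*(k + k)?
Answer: -1/24 ≈ -0.041667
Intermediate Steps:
L(k) = 2*k*(5 + k) (L(k) = (5 + k)*(2*k) = 2*k*(5 + k))
G(Z, Q) = ⅛ (G(Z, Q) = 1/8 = ⅛)
l(X, Y) = -X/9 (l(X, Y) = X/(-9) = X*(-⅑) = -X/9)
u(1, 3)*l(G(1/(-9), 12), L(9)) = 3*(-⅑*⅛) = 3*(-1/72) = -1/24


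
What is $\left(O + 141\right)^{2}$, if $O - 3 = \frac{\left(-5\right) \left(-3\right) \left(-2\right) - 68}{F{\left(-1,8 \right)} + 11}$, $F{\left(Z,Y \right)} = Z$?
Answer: $\frac{450241}{25} \approx 18010.0$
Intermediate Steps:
$O = - \frac{34}{5}$ ($O = 3 + \frac{\left(-5\right) \left(-3\right) \left(-2\right) - 68}{-1 + 11} = 3 + \frac{15 \left(-2\right) - 68}{10} = 3 + \left(-30 - 68\right) \frac{1}{10} = 3 - \frac{49}{5} = - \frac{34}{5} \approx -6.8$)
$\left(O + 141\right)^{2} = \left(- \frac{34}{5} + 141\right)^{2} = \left(\frac{671}{5}\right)^{2} = \frac{450241}{25}$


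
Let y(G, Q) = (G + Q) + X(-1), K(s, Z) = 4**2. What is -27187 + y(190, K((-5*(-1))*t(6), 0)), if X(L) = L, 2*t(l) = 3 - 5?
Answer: -26982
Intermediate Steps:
t(l) = -1 (t(l) = (3 - 5)/2 = (1/2)*(-2) = -1)
K(s, Z) = 16
y(G, Q) = -1 + G + Q (y(G, Q) = (G + Q) - 1 = -1 + G + Q)
-27187 + y(190, K((-5*(-1))*t(6), 0)) = -27187 + (-1 + 190 + 16) = -27187 + 205 = -26982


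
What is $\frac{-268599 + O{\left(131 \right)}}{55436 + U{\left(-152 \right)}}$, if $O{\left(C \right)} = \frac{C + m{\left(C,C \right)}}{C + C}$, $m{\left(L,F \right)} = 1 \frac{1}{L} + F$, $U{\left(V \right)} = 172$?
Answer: $- \frac{438991455}{90884656} \approx -4.8302$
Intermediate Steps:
$m{\left(L,F \right)} = F + \frac{1}{L}$ ($m{\left(L,F \right)} = \frac{1}{L} + F = F + \frac{1}{L}$)
$O{\left(C \right)} = \frac{\frac{1}{C} + 2 C}{2 C}$ ($O{\left(C \right)} = \frac{C + \left(C + \frac{1}{C}\right)}{C + C} = \frac{\frac{1}{C} + 2 C}{2 C}$)
$\frac{-268599 + O{\left(131 \right)}}{55436 + U{\left(-152 \right)}} = \frac{-268599 + \left(1 + \frac{1}{2 \cdot 17161}\right)}{55436 + 172} = \frac{-268599 + \left(1 + \frac{1}{2} \cdot \frac{1}{17161}\right)}{55608} = \left(-268599 + \left(1 + \frac{1}{34322}\right)\right) \frac{1}{55608} = \left(-268599 + \frac{34323}{34322}\right) \frac{1}{55608} = \left(- \frac{9218820555}{34322}\right) \frac{1}{55608} = - \frac{438991455}{90884656}$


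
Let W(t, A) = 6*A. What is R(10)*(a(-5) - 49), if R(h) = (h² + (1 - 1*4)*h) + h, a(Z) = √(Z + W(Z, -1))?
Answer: -3920 + 80*I*√11 ≈ -3920.0 + 265.33*I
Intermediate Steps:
a(Z) = √(-6 + Z) (a(Z) = √(Z + 6*(-1)) = √(Z - 6) = √(-6 + Z))
R(h) = h² - 2*h (R(h) = (h² + (1 - 4)*h) + h = (h² - 3*h) + h = h² - 2*h)
R(10)*(a(-5) - 49) = (10*(-2 + 10))*(√(-6 - 5) - 49) = (10*8)*(√(-11) - 49) = 80*(I*√11 - 49) = 80*(-49 + I*√11) = -3920 + 80*I*√11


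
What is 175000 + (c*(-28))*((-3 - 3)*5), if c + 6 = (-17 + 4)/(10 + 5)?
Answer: 169232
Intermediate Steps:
c = -103/15 (c = -6 + (-17 + 4)/(10 + 5) = -6 - 13/15 = -103/15 ≈ -6.8667)
175000 + (c*(-28))*((-3 - 3)*5) = 175000 + (-103/15*(-28))*((-3 - 3)*5) = 175000 + 2884*(-6*5)/15 = 175000 + (2884/15)*(-30) = 175000 - 5768 = 169232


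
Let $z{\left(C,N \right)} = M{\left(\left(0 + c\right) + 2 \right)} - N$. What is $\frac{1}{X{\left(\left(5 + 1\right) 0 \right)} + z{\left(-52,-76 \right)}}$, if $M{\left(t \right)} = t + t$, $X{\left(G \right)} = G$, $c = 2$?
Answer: $\frac{1}{84} \approx 0.011905$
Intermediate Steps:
$M{\left(t \right)} = 2 t$
$z{\left(C,N \right)} = 8 - N$ ($z{\left(C,N \right)} = 2 \left(\left(0 + 2\right) + 2\right) - N = 2 \left(2 + 2\right) - N = 2 \cdot 4 - N = 8 - N$)
$\frac{1}{X{\left(\left(5 + 1\right) 0 \right)} + z{\left(-52,-76 \right)}} = \frac{1}{\left(5 + 1\right) 0 + \left(8 - -76\right)} = \frac{1}{6 \cdot 0 + \left(8 + 76\right)} = \frac{1}{0 + 84} = \frac{1}{84}$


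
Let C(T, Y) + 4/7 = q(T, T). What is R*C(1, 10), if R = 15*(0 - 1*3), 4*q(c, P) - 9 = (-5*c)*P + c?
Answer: -855/28 ≈ -30.536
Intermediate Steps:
q(c, P) = 9/4 + c/4 - 5*P*c/4 (q(c, P) = 9/4 + ((-5*c)*P + c)/4 = 9/4 + (-5*P*c + c)/4 = 9/4 + (c - 5*P*c)/4 = 9/4 + (c/4 - 5*P*c/4) = 9/4 + c/4 - 5*P*c/4)
C(T, Y) = 47/28 - 5*T²/4 + T/4 (C(T, Y) = -4/7 + (9/4 + T/4 - 5*T*T/4) = -4/7 + (9/4 + T/4 - 5*T²/4) = -4/7 + (9/4 - 5*T²/4 + T/4) = 47/28 - 5*T²/4 + T/4)
R = -45 (R = 15*(0 - 3) = 15*(-3) = -45)
R*C(1, 10) = -45*(47/28 - 5/4*1² + (¼)*1) = -45*(47/28 - 5/4*1 + ¼) = -45*(47/28 - 5/4 + ¼) = -45*19/28 = -855/28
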